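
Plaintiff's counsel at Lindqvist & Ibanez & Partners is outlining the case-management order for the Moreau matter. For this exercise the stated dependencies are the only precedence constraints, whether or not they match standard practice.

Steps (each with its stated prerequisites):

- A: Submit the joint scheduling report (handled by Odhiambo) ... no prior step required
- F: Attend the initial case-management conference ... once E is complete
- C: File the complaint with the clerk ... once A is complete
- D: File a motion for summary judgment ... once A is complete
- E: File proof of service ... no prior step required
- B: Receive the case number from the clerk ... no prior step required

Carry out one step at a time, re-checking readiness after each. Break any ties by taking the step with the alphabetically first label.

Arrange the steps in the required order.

A, B and E have no prerequisites; A has the earlier label, so A is first.
Now B, C, D and E have their prerequisites met. B has the earlier label, so B next.
Ready: C, D and E. C has the earlier label → C.
Now D and E have their prerequisites met. D has the earlier label, so D next.
Next only E has its prerequisites met → E.
F needed E, now all done → F.

A B C D E F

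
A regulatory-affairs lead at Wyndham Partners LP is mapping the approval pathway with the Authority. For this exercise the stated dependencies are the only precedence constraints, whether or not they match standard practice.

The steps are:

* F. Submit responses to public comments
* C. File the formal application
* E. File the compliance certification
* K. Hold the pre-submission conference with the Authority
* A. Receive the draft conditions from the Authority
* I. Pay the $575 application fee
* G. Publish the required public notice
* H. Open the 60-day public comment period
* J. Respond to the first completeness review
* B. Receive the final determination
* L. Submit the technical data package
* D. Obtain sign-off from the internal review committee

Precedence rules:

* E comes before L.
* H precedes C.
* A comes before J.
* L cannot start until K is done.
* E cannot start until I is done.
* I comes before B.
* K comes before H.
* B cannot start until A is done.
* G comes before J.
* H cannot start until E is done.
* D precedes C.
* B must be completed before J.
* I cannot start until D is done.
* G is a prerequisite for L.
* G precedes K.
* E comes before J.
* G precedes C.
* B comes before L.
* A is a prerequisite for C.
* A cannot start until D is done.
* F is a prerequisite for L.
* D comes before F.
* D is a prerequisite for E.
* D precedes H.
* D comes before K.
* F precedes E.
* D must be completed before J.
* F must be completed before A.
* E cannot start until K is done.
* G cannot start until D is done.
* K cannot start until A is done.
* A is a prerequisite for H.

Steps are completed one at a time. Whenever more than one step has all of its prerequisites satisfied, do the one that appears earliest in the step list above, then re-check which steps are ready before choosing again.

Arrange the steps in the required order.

D F A I G K E H C B J L

Only D has no prerequisites, so it is first.
Now F, I and G have their prerequisites met. F is listed earlier, so F next.
Now A, I and G have their prerequisites met. A is listed earlier, so A next.
Now I and G have their prerequisites met. I is listed earlier, so I next.
B now also ready, so the ready set is {G, B}; G is listed earlier → G.
Now K and B have their prerequisites met. K is listed earlier, so K next.
Ready: E and B. E is listed earlier → E.
H and B are both available; H is listed earlier → H.
Ready: C and B. C is listed earlier → C.
That leaves B as the only ready step → B.
Now J and L have their prerequisites met. J is listed earlier, so J next.
That leaves L as the only ready step → L.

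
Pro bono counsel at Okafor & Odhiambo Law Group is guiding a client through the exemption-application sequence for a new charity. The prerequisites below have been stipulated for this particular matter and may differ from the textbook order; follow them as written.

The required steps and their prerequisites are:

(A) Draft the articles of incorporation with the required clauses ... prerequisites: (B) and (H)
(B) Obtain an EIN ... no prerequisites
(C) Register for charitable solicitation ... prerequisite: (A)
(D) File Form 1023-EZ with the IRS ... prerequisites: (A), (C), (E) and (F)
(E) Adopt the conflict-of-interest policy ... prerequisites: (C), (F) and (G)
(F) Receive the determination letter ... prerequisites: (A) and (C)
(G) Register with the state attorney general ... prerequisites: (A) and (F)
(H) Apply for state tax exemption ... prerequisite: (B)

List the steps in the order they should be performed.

(B) → (H) → (A) → (C) → (F) → (G) → (E) → (D)

(B) is the only step with nothing outstanding, so it goes first.
(H) needed (B), now all done → (H).
(A) needed (B) and (H), now all done → (A).
That leaves (C) as the only ready step → (C).
Next only (F) has its prerequisites met → (F).
(G) needed (A) and (F), now all done → (G).
(E) is the only step now ready → (E).
(D) needed (A), (C), (E) and (F), now all done → (D).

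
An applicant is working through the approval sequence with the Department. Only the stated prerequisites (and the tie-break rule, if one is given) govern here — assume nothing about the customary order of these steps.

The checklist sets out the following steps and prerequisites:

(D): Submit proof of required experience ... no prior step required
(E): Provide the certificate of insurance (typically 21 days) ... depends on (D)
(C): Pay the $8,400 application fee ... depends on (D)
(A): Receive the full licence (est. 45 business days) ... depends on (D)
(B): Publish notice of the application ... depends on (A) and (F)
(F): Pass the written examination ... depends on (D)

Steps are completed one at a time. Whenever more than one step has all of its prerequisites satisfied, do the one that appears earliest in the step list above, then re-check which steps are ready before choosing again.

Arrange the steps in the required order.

(D) has no prerequisites → (D) first.
Ready: (E), (C), (A) and (F). (E) is listed earlier → (E).
Now (C), (A) and (F) have their prerequisites met. (C) is listed earlier, so (C) next.
Ready: (A) and (F). (A) is listed earlier → (A).
Next only (F) has its prerequisites met → (F).
Next only (B) has its prerequisites met → (B).

(D), (E), (C), (A), (F), (B)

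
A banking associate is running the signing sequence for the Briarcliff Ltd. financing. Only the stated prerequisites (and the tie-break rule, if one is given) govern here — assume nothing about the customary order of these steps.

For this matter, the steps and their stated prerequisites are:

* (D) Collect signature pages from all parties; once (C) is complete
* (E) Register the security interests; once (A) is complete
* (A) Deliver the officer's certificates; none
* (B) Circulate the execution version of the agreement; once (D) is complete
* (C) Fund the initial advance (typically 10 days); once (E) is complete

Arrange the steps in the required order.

(A) has no prerequisites → (A) first.
(E) is the only step now ready → (E).
Next only (C) has its prerequisites met → (C).
Next only (D) has its prerequisites met → (D).
(B) needed (D), now all done → (B).

(A) → (E) → (C) → (D) → (B)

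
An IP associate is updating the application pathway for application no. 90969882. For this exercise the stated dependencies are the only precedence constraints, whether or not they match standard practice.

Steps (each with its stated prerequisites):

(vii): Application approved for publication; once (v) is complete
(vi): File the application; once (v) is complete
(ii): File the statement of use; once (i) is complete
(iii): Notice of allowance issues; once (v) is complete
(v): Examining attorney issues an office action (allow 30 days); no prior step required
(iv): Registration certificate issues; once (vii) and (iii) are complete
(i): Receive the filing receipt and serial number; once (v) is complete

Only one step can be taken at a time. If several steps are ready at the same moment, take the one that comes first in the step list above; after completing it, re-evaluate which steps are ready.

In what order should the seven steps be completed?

Only (v) has no prerequisites, so it is first.
Ready: (vii), (vi), (iii) and (i). (vii) is listed earlier → (vii).
Now (vi), (iii) and (i) have their prerequisites met. (vi) is listed earlier, so (vi) next.
(iii) and (i) are both available; (iii) is listed earlier → (iii).
(iv) now also ready, so the ready set is {(iv), (i)}; (iv) is listed earlier → (iv).
Next only (i) has its prerequisites met → (i).
(ii) needed (i), now all done → (ii).

(v) (vii) (vi) (iii) (iv) (i) (ii)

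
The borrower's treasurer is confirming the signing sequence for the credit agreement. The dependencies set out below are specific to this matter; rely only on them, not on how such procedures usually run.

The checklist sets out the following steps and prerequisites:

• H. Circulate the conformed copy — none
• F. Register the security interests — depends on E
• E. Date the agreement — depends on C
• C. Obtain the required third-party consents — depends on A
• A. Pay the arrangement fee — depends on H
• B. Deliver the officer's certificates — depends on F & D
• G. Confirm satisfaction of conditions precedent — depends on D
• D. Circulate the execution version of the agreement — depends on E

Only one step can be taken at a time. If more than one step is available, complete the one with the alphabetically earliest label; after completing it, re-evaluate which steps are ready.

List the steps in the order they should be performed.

H, A, C, E, D, F, B, G

H has no prerequisites → H first.
A needed H, now all done → A.
That leaves C as the only ready step → C.
Next only E has its prerequisites met → E.
D and F are both available; D has the earlier label → D.
G now also ready, so the ready set is {F, G}; F has the earlier label → F.
B and G are both available; B has the earlier label → B.
G needed D, now all done → G.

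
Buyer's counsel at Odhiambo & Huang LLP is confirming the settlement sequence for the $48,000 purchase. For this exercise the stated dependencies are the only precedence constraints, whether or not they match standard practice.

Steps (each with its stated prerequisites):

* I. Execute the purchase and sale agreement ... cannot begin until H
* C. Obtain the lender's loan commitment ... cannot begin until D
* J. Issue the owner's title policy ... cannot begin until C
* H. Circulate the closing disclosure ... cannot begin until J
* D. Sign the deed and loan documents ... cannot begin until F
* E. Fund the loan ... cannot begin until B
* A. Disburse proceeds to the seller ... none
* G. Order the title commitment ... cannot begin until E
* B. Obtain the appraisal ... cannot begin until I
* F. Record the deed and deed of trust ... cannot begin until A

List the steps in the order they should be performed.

A → F → D → C → J → H → I → B → E → G

A has no prerequisites → A first.
That leaves F as the only ready step → F.
D is the only step now ready → D.
C needed D, now all done → C.
That leaves J as the only ready step → J.
H is the only step now ready → H.
Next only I has its prerequisites met → I.
That leaves B as the only ready step → B.
That leaves E as the only ready step → E.
G is the only step now ready → G.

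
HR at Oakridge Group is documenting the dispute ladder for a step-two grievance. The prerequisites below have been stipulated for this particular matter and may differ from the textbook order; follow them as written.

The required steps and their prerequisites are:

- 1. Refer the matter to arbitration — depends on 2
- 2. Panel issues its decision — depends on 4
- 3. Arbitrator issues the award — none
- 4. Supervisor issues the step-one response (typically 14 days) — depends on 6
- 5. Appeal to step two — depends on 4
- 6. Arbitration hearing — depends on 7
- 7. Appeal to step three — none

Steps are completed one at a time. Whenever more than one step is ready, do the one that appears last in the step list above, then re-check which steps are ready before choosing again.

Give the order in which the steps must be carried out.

7, 6, 4, 5, 3, 2, 1

Nothing is required for 7 and 3. 7 is listed later → 7 first.
Now 6 and 3 have their prerequisites met. 6 is listed later, so 6 next.
Ready: 4 and 3. 4 is listed later → 4.
5, 3 and 2 are all available; 5 is listed later → 5.
3 and 2 are both available; 3 is listed later → 3.
Next only 2 has its prerequisites met → 2.
1 needed 2, now all done → 1.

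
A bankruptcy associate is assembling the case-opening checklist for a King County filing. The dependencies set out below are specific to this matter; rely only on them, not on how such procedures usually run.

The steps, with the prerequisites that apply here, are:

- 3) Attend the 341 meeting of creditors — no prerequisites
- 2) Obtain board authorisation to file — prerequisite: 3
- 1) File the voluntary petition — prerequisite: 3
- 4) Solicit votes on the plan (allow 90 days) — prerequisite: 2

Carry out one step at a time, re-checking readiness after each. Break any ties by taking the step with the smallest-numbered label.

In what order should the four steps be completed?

3 is the only step with nothing outstanding, so it goes first.
Now 1 and 2 have their prerequisites met. 1 has the earlier label, so 1 next.
That leaves 2 as the only ready step → 2.
Next only 4 has its prerequisites met → 4.

3, 1, 2, 4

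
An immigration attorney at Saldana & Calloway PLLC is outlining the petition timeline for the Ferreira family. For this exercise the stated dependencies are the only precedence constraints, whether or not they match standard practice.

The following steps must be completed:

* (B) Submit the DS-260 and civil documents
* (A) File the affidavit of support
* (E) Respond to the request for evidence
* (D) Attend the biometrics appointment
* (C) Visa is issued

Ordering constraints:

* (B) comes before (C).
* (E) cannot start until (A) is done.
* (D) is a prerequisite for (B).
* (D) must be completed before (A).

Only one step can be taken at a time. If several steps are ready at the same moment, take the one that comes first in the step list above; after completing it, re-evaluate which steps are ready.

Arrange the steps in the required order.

(D) has no prerequisites → (D) first.
(B) and (A) are both available; (B) is listed earlier → (B).
(C) now also ready, so the ready set is {(A), (C)}; (A) is listed earlier → (A).
(E) now also ready, so the ready set is {(E), (C)}; (E) is listed earlier → (E).
(C) needed (B), now all done → (C).

(D), (B), (A), (E), (C)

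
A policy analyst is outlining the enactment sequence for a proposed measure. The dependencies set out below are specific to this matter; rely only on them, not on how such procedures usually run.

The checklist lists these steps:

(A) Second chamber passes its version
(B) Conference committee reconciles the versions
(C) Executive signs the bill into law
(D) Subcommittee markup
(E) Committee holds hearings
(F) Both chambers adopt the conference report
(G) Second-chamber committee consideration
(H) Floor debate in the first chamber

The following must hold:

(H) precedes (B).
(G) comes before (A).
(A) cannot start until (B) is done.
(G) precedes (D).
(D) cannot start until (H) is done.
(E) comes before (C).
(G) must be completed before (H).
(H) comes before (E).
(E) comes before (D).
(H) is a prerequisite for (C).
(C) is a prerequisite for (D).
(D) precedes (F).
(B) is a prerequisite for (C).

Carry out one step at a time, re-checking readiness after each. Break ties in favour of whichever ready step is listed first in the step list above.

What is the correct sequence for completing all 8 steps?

(G) → (H) → (B) → (A) → (E) → (C) → (D) → (F)

(G) has no prerequisites → (G) first.
(H) needed (G), now all done → (H).
(B) and (E) are both available; (B) is listed earlier → (B).
(A) now also ready, so the ready set is {(A), (E)}; (A) is listed earlier → (A).
(E) needed (H), now all done → (E).
Next only (C) has its prerequisites met → (C).
That leaves (D) as the only ready step → (D).
That leaves (F) as the only ready step → (F).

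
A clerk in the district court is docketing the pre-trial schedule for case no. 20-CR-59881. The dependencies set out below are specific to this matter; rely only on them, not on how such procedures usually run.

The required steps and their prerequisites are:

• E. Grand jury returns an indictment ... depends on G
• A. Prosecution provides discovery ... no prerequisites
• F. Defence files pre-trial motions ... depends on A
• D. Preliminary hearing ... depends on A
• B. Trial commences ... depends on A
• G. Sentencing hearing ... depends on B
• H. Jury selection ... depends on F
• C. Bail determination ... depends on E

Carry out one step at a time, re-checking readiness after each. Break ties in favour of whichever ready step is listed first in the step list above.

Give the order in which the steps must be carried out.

A is the only step with nothing outstanding, so it goes first.
F, D and B are all available; F is listed earlier → F.
D, B and H are all available; D is listed earlier → D.
Ready: B and H. B is listed earlier → B.
Ready: G and H. G is listed earlier → G.
Ready: E and H. E is listed earlier → E.
C now also ready, so the ready set is {H, C}; H is listed earlier → H.
Next only C has its prerequisites met → C.

A, F, D, B, G, E, H, C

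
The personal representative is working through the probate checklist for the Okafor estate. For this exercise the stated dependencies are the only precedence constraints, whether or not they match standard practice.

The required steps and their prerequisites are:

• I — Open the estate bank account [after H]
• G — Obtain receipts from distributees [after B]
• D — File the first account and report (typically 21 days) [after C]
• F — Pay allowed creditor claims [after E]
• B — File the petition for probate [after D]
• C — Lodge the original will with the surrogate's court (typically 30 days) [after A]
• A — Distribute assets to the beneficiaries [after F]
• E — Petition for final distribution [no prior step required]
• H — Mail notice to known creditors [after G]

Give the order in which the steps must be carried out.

E → F → A → C → D → B → G → H → I

Only E has no prerequisites, so it is first.
That leaves F as the only ready step → F.
A is the only step now ready → A.
That leaves C as the only ready step → C.
Next only D has its prerequisites met → D.
B needed D, now all done → B.
G needed B, now all done → G.
That leaves H as the only ready step → H.
I is the only step now ready → I.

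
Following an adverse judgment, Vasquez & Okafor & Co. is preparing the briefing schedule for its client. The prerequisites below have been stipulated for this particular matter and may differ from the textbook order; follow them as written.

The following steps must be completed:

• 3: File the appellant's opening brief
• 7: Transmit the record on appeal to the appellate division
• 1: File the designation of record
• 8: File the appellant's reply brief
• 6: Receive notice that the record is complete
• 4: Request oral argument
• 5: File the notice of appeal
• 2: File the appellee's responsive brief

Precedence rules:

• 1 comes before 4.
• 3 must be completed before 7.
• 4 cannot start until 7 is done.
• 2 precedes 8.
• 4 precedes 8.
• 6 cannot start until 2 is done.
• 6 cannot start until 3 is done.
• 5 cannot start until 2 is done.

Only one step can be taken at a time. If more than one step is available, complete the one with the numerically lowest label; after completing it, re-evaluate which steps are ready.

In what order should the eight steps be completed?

1 → 2 → 3 → 5 → 6 → 7 → 4 → 8

1, 2 and 3 have no prerequisites; 1 has the earlier label, so 1 is first.
Now 2 and 3 have their prerequisites met. 2 has the earlier label, so 2 next.
5 now also ready, so the ready set is {3, 5}; 3 has the earlier label → 3.
6 and 7 now also ready, so the ready set is {5, 6, 7}; 5 has the earlier label → 5.
6 and 7 are both available; 6 has the earlier label → 6.
That leaves 7 as the only ready step → 7.
4 needed 1 and 7, now all done → 4.
8 is the only step now ready → 8.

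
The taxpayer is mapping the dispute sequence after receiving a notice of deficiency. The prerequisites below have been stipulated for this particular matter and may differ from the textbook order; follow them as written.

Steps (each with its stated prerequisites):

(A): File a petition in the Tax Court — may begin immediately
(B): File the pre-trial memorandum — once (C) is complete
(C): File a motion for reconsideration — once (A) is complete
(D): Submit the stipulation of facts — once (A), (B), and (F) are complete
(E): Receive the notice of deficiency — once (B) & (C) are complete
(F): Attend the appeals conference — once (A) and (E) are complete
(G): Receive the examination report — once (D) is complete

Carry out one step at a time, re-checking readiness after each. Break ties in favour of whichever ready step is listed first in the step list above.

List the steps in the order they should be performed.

Only (A) has no prerequisites, so it is first.
(C) needed (A), now all done → (C).
Next only (B) has its prerequisites met → (B).
(E) needed (B) and (C), now all done → (E).
(F) needed (A) and (E), now all done → (F).
(D) is the only step now ready → (D).
(G) is the only step now ready → (G).

(A) (C) (B) (E) (F) (D) (G)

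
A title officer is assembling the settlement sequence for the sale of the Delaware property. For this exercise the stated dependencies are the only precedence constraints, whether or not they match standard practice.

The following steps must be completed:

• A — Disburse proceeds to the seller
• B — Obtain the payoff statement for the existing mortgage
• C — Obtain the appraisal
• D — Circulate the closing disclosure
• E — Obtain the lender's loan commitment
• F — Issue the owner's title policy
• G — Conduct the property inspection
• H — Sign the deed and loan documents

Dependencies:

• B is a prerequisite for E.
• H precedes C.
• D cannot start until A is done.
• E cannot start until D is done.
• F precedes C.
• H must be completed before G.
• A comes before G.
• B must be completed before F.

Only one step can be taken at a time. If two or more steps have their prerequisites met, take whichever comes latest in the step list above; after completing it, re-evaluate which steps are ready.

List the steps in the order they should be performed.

H, B and A have no prerequisites; H is listed later, so H is first.
Ready: B and A. B is listed later → B.
F now also ready, so the ready set is {F, A}; F is listed later → F.
C now also ready, so the ready set is {C, A}; C is listed later → C.
That leaves A as the only ready step → A.
Now G and D have their prerequisites met. G is listed later, so G next.
D needed A, now all done → D.
E needed D and B, now all done → E.

H B F C A G D E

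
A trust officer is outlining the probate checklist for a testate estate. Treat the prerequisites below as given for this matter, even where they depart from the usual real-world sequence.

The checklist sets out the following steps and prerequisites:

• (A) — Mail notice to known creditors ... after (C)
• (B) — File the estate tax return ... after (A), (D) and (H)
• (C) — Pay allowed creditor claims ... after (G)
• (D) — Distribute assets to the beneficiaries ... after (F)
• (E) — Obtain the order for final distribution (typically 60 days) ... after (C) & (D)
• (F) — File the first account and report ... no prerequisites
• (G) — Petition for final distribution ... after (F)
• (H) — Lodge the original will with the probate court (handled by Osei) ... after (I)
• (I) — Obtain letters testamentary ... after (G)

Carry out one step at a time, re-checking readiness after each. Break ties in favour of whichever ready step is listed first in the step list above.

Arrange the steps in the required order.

(F), (D), (G), (C), (A), (E), (I), (H), (B)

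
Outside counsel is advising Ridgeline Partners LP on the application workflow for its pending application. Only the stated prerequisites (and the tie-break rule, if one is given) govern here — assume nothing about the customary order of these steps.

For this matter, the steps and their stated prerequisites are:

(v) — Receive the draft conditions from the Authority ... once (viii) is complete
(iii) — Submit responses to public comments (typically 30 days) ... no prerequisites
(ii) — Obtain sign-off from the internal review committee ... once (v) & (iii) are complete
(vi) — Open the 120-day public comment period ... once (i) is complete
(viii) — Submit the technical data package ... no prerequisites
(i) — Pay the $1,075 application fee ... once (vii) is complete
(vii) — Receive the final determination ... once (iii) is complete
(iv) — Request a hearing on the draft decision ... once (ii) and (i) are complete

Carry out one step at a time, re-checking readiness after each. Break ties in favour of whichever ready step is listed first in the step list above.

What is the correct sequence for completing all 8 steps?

(iii), (viii), (v), (ii), (vii), (i), (vi), (iv)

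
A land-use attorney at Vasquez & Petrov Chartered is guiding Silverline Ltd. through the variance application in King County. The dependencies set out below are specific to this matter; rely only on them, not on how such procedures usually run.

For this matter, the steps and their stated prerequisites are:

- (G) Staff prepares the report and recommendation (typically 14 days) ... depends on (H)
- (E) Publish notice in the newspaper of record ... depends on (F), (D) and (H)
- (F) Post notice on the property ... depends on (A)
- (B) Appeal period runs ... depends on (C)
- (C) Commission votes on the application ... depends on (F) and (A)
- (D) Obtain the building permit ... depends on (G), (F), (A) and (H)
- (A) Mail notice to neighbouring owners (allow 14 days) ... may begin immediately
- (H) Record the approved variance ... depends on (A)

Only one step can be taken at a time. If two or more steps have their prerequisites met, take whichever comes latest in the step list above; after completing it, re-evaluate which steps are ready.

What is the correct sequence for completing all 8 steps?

(A) → (H) → (F) → (C) → (B) → (G) → (D) → (E)

Only (A) has no prerequisites, so it is first.
Now (H) and (F) have their prerequisites met. (H) is listed later, so (H) next.
Ready: (F) and (G). (F) is listed later → (F).
(C) and (G) are both available; (C) is listed later → (C).
Ready: (B) and (G). (B) is listed later → (B).
(G) is the only step now ready → (G).
Next only (D) has its prerequisites met → (D).
(E) needed (H), (D) and (F), now all done → (E).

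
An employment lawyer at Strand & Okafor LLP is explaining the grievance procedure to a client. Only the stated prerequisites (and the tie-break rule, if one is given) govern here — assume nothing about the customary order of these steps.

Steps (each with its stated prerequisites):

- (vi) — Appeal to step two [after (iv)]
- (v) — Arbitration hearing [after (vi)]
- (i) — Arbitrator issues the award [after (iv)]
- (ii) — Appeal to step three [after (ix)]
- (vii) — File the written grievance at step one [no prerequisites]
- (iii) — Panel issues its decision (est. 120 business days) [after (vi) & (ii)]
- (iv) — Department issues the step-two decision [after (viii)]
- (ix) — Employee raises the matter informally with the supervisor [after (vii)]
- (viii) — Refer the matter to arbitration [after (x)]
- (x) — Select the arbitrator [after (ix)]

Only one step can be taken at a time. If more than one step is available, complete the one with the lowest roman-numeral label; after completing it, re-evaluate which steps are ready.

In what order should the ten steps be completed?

(vii), (ix), (ii), (x), (viii), (iv), (i), (vi), (iii), (v)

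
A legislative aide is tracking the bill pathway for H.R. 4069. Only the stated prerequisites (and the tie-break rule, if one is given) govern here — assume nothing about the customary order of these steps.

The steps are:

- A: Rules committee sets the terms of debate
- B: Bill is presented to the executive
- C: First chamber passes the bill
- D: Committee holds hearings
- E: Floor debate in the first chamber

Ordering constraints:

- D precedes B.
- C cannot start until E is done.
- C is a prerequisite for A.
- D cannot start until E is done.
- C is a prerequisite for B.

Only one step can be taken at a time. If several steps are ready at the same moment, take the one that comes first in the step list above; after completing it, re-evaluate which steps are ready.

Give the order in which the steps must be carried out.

E → C → A → D → B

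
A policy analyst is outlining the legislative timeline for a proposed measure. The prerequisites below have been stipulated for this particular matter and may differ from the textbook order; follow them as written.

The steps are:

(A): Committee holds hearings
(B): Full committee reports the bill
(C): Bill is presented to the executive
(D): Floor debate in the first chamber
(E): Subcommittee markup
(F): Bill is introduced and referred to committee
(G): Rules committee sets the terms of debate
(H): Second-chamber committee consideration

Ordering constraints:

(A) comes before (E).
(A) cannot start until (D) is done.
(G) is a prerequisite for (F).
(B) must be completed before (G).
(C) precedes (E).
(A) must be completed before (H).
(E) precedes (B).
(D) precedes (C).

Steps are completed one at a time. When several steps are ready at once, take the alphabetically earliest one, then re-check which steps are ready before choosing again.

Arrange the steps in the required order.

Only (D) has no prerequisites, so it is first.
Ready: (A) and (C). (A) has the earlier label → (A).
Ready: (C) and (H). (C) has the earlier label → (C).
(E) now also ready, so the ready set is {(E), (H)}; (E) has the earlier label → (E).
(B) now also ready, so the ready set is {(B), (H)}; (B) has the earlier label → (B).
(G) now also ready, so the ready set is {(G), (H)}; (G) has the earlier label → (G).
(F) now also ready, so the ready set is {(F), (H)}; (F) has the earlier label → (F).
(H) needed (A), now all done → (H).

(D), (A), (C), (E), (B), (G), (F), (H)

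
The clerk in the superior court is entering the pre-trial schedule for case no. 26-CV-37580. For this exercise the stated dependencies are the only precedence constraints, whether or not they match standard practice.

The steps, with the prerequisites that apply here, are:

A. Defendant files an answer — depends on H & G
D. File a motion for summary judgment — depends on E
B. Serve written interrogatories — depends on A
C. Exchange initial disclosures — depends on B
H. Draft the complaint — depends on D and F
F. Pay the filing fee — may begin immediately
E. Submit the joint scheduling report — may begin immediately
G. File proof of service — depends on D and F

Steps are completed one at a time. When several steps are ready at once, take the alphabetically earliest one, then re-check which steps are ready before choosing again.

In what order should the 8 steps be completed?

E and F have no prerequisites; E has the earlier label, so E is first.
D and F are both available; D has the earlier label → D.
That leaves F as the only ready step → F.
G and H are both available; G has the earlier label → G.
H needed D and F, now all done → H.
A needed G and H, now all done → A.
That leaves B as the only ready step → B.
That leaves C as the only ready step → C.

E → D → F → G → H → A → B → C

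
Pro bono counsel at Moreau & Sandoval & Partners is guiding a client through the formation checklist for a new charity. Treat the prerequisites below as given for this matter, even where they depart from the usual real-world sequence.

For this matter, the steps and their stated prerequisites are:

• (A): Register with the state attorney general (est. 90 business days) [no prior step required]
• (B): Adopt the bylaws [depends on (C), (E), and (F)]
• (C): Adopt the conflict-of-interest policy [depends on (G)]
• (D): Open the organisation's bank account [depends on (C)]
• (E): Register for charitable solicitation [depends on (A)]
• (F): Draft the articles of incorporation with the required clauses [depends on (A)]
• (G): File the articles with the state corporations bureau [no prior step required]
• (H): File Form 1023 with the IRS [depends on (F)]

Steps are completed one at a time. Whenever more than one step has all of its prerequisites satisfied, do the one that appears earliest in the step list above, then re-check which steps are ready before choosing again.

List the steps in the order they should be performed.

(A), (E), (F), (G), (C), (B), (D), (H)

(A) and (G) have no prerequisites; (A) is listed earlier, so (A) is first.
Now (E), (F) and (G) have their prerequisites met. (E) is listed earlier, so (E) next.
Ready: (F) and (G). (F) is listed earlier → (F).
(G) and (H) are both available; (G) is listed earlier → (G).
(C) and (H) are both available; (C) is listed earlier → (C).
(B) and (D) now also ready, so the ready set is {(B), (D), (H)}; (B) is listed earlier → (B).
Ready: (D) and (H). (D) is listed earlier → (D).
That leaves (H) as the only ready step → (H).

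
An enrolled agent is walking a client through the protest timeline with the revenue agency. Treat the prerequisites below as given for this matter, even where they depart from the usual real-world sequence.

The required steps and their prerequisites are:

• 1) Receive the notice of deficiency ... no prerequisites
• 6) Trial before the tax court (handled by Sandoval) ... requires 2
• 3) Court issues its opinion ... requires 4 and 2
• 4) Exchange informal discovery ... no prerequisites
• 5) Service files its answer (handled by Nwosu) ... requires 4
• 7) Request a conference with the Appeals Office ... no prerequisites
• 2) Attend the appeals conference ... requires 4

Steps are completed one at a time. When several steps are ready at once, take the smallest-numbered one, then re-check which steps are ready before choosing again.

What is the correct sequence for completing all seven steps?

1 4 2 3 5 6 7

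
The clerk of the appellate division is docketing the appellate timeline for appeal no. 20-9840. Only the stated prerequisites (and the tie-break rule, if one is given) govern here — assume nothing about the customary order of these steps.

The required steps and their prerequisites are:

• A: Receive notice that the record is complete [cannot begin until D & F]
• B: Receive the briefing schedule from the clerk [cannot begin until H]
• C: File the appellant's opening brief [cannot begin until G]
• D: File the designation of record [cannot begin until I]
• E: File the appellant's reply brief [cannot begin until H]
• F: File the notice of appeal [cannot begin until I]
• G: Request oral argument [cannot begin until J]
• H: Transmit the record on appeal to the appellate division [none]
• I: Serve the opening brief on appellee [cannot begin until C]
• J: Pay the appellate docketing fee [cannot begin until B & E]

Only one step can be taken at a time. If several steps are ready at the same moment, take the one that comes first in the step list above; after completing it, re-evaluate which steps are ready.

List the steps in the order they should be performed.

H, B, E, J, G, C, I, D, F, A

H is the only step with nothing outstanding, so it goes first.
Ready: B and E. B is listed earlier → B.
E needed H, now all done → E.
That leaves J as the only ready step → J.
G needed J, now all done → G.
Next only C has its prerequisites met → C.
I needed C, now all done → I.
Now D and F have their prerequisites met. D is listed earlier, so D next.
F is the only step now ready → F.
Next only A has its prerequisites met → A.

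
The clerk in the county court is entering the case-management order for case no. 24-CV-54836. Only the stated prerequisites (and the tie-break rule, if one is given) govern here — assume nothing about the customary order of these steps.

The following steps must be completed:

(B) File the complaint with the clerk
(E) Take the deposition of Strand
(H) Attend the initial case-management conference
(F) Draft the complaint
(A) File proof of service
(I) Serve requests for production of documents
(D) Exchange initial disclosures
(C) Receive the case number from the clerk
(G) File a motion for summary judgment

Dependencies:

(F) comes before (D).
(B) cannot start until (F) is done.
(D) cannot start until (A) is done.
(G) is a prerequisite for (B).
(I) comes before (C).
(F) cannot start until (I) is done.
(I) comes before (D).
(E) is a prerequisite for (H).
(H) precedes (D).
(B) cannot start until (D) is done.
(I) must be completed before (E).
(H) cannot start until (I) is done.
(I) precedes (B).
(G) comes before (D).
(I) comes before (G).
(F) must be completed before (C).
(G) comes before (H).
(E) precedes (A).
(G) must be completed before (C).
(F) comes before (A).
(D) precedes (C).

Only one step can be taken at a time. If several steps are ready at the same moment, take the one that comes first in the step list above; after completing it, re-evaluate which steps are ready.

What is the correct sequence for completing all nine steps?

(I), (E), (F), (A), (G), (H), (D), (B), (C)

Only (I) has no prerequisites, so it is first.
Now (E), (F) and (G) have their prerequisites met. (E) is listed earlier, so (E) next.
Now (F) and (G) have their prerequisites met. (F) is listed earlier, so (F) next.
Now (A) and (G) have their prerequisites met. (A) is listed earlier, so (A) next.
(G) needed (I), now all done → (G).
That leaves (H) as the only ready step → (H).
(D) needed (H), (F), (A), (I) and (G), now all done → (D).
Ready: (B) and (C). (B) is listed earlier → (B).
(C) needed (F), (I), (D) and (G), now all done → (C).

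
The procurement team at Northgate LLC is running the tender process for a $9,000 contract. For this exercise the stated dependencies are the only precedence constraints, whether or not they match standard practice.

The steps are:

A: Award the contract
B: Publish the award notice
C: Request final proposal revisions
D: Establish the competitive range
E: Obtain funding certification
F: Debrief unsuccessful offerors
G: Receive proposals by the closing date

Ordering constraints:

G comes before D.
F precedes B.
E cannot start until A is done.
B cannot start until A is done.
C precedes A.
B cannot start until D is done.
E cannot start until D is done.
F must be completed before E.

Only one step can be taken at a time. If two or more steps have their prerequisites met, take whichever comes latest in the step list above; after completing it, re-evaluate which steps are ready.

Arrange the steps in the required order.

G F D C A E B

G, F and C have no prerequisites; G is listed later, so G is first.
D now also ready, so the ready set is {F, D, C}; F is listed later → F.
Ready: D and C. D is listed later → D.
C is the only step now ready → C.
A is the only step now ready → A.
Ready: E and B. E is listed later → E.
B needed F, D and A, now all done → B.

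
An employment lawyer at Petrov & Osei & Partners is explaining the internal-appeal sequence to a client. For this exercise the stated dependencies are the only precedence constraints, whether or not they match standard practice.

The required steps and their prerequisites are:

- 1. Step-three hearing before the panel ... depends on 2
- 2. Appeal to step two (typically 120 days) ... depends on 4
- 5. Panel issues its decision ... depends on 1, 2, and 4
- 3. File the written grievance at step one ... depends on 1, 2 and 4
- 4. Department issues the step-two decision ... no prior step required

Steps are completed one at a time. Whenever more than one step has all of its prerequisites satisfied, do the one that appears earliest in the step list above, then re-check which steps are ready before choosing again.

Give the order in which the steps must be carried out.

4, 2, 1, 5, 3

Only 4 has no prerequisites, so it is first.
That leaves 2 as the only ready step → 2.
1 needed 2, now all done → 1.
Ready: 5 and 3. 5 is listed earlier → 5.
That leaves 3 as the only ready step → 3.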